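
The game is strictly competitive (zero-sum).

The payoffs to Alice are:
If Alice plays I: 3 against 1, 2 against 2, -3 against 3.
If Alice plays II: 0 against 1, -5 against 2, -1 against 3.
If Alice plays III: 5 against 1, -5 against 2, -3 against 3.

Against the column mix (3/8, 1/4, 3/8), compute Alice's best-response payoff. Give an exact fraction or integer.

1/2

I: (3)·(3/8) + (2)·(1/4) + (-3)·(3/8) = 1/2.
II: (0)·(3/8) + (-5)·(1/4) + (-1)·(3/8) = -13/8.
III: (5)·(3/8) + (-5)·(1/4) + (-3)·(3/8) = -1/2.
The best pure response is I with expected payoff 1/2.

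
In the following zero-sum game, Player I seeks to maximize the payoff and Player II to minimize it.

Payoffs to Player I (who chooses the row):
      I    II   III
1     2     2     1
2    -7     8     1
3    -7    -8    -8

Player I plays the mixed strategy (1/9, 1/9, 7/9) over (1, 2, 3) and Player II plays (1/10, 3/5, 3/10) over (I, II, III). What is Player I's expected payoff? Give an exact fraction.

-82/15

Against (1/10, 3/5, 3/10), each row's expected payoff is 1: 17/10; 2: 22/5; 3: -79/10.
Taking the (1/9, 1/9, 7/9)-weighted average: (1/9)·(17/10) + (1/9)·(22/5) + (7/9)·(-79/10) = -82/15.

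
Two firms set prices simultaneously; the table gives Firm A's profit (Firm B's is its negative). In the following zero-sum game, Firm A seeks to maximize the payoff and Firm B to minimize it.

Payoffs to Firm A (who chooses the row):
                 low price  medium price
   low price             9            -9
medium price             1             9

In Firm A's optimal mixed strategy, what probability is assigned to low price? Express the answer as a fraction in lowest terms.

4/13

Row minima are -9 and 1, so Firm A's maximin is 1; column maxima are 9 and 9, so Firm B's minimax is 9. These differ, so the equilibrium is in mixed strategies.
Let Firm A play low price with probability p. Firm B is indifferent when 9p + (1−p) = −9p + 9(1−p), giving p = 4/13.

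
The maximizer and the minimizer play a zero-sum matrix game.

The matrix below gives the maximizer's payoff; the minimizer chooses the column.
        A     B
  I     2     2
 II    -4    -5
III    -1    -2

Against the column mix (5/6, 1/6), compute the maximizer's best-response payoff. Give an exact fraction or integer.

I: (2)·(5/6) + (2)·(1/6) = 2.
II: (-4)·(5/6) + (-5)·(1/6) = -25/6.
III: (-1)·(5/6) + (-2)·(1/6) = -7/6.
The best pure response is I with expected payoff 2.

2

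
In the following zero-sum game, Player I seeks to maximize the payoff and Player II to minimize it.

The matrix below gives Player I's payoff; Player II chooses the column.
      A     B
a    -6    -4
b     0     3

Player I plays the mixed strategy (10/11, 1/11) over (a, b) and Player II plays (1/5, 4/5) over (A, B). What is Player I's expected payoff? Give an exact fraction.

-208/55

Against (1/5, 4/5), each row's expected payoff is a: -22/5; b: 12/5.
Taking the (10/11, 1/11)-weighted average: (10/11)·(-22/5) + (1/11)·(12/5) = -208/55.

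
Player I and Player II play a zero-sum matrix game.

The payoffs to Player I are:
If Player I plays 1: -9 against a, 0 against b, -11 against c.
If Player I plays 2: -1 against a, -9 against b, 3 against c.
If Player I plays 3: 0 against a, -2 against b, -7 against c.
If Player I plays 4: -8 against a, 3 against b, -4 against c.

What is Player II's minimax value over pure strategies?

The worst case (largest entry) in each column is a: 0, b: 3, c: 3.
The best (smallest) of these is 0.

0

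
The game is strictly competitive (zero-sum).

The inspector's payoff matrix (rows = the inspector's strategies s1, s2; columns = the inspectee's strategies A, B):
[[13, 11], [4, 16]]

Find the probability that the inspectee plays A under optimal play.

Row minima are 11 and 4, so the inspector's maximin is 11; column maxima are 13 and 16, so the inspectee's minimax is 13. These differ, so the equilibrium is in mixed strategies.
Let the inspectee play A with probability q. The inspector is indifferent when 13q + 11(1−q) = 4q + 16(1−q), giving q = 5/14.

5/14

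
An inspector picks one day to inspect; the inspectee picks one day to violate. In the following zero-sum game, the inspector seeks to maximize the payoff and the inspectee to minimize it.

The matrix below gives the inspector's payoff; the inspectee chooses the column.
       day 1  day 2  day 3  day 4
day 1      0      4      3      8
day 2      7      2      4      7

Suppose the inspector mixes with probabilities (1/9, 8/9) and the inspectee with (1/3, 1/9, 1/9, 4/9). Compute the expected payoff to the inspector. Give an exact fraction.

479/81

Against (1/3, 1/9, 1/9, 4/9), each row's expected payoff is day 1: 13/3; day 2: 55/9.
Taking the (1/9, 8/9)-weighted average: (1/9)·(13/3) + (8/9)·(55/9) = 479/81.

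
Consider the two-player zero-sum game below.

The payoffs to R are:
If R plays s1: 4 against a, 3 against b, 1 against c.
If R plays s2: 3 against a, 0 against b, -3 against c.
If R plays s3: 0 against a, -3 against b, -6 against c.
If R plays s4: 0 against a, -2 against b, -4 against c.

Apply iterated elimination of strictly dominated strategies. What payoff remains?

1

Column a is strictly dominated by b for C (3<4, 0<3, -3<0, -2<0); eliminate a.
Column b is strictly dominated by c for C (1<3, -3<0, -6<-3, -4<-2); eliminate b.
Row s4 is strictly dominated by row s1 (1>-4); eliminate s4.
Row s3 is strictly dominated by row s1 (1>-6); eliminate s3.
Row s2 is strictly dominated by row s1 (1>-3); eliminate s2.
Only (s1, c) remains, with payoff 1.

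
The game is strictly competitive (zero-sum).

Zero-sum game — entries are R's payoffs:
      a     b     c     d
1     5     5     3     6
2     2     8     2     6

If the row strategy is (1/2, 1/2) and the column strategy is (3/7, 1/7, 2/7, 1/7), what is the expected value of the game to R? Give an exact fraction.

4

Against (3/7, 1/7, 2/7, 1/7), each row's expected payoff is 1: 32/7; 2: 24/7.
Taking the (1/2, 1/2)-weighted average: (1/2)·(32/7) + (1/2)·(24/7) = 4.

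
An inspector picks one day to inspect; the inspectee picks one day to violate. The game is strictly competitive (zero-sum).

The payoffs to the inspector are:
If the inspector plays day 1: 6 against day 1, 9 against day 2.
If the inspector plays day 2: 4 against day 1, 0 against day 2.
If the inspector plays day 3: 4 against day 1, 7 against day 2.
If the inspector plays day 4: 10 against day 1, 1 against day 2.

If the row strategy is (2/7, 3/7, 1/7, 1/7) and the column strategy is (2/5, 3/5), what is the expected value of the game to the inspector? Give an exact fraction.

22/5

Against (2/5, 3/5), each row's expected payoff is day 1: 39/5; day 2: 8/5; day 3: 29/5; day 4: 23/5.
Taking the (2/7, 3/7, 1/7, 1/7)-weighted average: (2/7)·(39/5) + (3/7)·(8/5) + (1/7)·(29/5) + (1/7)·(23/5) = 22/5.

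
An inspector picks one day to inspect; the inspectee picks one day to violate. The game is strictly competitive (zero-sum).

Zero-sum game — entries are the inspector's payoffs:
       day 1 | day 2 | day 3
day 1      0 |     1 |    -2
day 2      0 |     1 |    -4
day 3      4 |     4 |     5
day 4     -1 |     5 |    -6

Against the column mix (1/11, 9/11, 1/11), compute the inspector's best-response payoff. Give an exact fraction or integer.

45/11

day 1: (0)·(1/11) + (1)·(9/11) + (-2)·(1/11) = 7/11.
day 2: (0)·(1/11) + (1)·(9/11) + (-4)·(1/11) = 5/11.
day 3: (4)·(1/11) + (4)·(9/11) + (5)·(1/11) = 45/11.
day 4: (-1)·(1/11) + (5)·(9/11) + (-6)·(1/11) = 38/11.
The best pure response is day 3 with expected payoff 45/11.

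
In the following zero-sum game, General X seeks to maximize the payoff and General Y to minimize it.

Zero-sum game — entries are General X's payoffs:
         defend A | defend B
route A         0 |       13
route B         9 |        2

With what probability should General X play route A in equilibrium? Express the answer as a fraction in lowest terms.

7/20

Row minima are 0 and 2, so General X's maximin is 2; column maxima are 9 and 13, so General Y's minimax is 9. These differ, so the equilibrium is in mixed strategies.
Let General X play route A with probability p. General Y is indifferent when 9(1−p) = 13p + 2(1−p), giving p = 7/20.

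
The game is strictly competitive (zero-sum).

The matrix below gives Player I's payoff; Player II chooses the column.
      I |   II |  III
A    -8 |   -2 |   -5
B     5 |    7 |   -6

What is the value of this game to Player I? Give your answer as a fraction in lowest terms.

Column II is strictly dominated by I for Player II (it gives Player I more in every row).
The remaining 2×2 game on (A, B) × (I, III) has no saddle point. Let Player I play A with probability p; indifference gives −8p + 5(1−p) = −5p − 6(1−p), so p = 11/14.
Similarly Player II's optimal q on I is 1/14, and the value is -8·(1/14) + (-5)·(13/14) = -73/14.

-73/14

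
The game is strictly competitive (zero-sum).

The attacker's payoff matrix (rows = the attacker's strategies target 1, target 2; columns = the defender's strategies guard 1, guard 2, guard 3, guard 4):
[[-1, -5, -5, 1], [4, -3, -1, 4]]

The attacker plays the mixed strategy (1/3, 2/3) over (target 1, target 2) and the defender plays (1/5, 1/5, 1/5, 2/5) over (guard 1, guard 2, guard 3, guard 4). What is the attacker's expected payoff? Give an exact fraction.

Against (1/5, 1/5, 1/5, 2/5), each row's expected payoff is target 1: -9/5; target 2: 8/5.
Taking the (1/3, 2/3)-weighted average: (1/3)·(-9/5) + (2/3)·(8/5) = 7/15.

7/15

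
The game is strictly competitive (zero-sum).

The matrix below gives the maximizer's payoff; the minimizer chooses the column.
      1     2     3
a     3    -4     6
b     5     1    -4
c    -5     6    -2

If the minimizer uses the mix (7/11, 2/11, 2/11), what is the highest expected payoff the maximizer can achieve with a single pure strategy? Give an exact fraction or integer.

29/11

a: (3)·(7/11) + (-4)·(2/11) + (6)·(2/11) = 25/11.
b: (5)·(7/11) + (1)·(2/11) + (-4)·(2/11) = 29/11.
c: (-5)·(7/11) + (6)·(2/11) + (-2)·(2/11) = -27/11.
The best pure response is b with expected payoff 29/11.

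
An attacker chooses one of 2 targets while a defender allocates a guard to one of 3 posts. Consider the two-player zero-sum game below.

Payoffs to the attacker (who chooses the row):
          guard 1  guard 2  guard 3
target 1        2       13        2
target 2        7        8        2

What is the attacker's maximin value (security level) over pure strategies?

2

The worst-case payoff for each row is target 1: 2, target 2: 2.
The best of these is 2.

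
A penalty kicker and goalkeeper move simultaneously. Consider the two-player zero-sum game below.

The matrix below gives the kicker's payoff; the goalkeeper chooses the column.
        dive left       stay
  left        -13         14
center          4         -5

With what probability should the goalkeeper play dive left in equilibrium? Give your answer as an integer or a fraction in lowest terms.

Row minima are -13 and -5, so the kicker's maximin is -5; column maxima are 4 and 14, so the goalkeeper's minimax is 4. These differ, so the equilibrium is in mixed strategies.
Let the goalkeeper play dive left with probability q. The kicker is indifferent when −13q + 14(1−q) = 4q − 5(1−q), giving q = 19/36.

19/36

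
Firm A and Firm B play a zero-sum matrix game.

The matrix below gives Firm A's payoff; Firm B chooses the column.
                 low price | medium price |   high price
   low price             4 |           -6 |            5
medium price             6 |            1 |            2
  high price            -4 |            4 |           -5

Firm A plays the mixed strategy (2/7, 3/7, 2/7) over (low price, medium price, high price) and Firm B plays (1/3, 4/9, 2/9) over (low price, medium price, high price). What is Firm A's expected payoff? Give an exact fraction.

62/63

Against (1/3, 4/9, 2/9), each row's expected payoff is low price: -2/9; medium price: 26/9; high price: -2/3.
Taking the (2/7, 3/7, 2/7)-weighted average: (2/7)·(-2/9) + (3/7)·(26/9) + (2/7)·(-2/3) = 62/63.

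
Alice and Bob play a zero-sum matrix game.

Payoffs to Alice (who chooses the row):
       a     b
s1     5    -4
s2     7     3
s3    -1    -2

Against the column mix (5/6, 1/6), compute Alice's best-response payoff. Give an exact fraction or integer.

19/3

s1: (5)·(5/6) + (-4)·(1/6) = 7/2.
s2: (7)·(5/6) + (3)·(1/6) = 19/3.
s3: (-1)·(5/6) + (-2)·(1/6) = -7/6.
The best pure response is s2 with expected payoff 19/3.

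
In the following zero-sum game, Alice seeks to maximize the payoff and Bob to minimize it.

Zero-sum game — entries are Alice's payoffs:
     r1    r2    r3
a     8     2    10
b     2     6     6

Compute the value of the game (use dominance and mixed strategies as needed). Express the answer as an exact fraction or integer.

22/5

Column r3 is strictly dominated by r1 for Bob (it gives Alice more in every row).
The remaining 2×2 game on (a, b) × (r1, r2) has no saddle point. Let Alice play a with probability p; indifference gives 8p + 2(1−p) = 2p + 6(1−p), so p = 2/5.
Similarly Bob's optimal q on r1 is 2/5, and the value is 8·(2/5) + (2)·(3/5) = 22/5.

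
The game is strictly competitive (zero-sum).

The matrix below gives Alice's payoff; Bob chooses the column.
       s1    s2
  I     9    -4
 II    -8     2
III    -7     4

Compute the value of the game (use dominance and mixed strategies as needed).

Row II is strictly dominated by row III, so Alice never plays it.
The remaining 2×2 game on (I, III) × (s1, s2) has no saddle point. Let Alice play I with probability p; indifference gives 9p − 7(1−p) = −4p + 4(1−p), so p = 11/24.
Similarly Bob's optimal q on s1 is 1/3, and the value is 9·(1/3) + (-4)·(2/3) = 1/3.

1/3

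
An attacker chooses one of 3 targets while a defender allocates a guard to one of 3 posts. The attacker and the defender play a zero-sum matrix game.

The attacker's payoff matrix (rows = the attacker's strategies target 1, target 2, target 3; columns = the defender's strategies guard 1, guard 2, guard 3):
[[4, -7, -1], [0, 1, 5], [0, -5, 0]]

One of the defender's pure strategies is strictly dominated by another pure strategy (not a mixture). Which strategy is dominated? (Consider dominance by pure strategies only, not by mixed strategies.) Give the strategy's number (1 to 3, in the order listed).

The defender prefers columns that give the attacker less. Compare guard 3 with guard 2: -7 < -1, 1 < 5, -5 < 0.
So guard 2 strictly dominates guard 3 for the defender; guard 3 is strictly dominated.

3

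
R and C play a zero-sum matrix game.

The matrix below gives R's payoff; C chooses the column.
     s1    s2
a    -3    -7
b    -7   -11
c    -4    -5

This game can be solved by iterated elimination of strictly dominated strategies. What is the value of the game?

Column s1 is strictly dominated by s2 for C (-7<-3, -11<-7, -5<-4); eliminate s1.
Row a is strictly dominated by row c (-5>-7); eliminate a.
Row b is strictly dominated by row c (-5>-11); eliminate b.
Only (c, s2) remains, with payoff -5.

-5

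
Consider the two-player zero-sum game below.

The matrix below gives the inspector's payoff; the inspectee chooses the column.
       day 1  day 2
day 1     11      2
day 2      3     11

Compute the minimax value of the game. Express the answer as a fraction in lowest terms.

Row minima are 2 and 3, so the inspector's maximin is 3; column maxima are 11 and 11, so the inspectee's minimax is 11. These differ, so the equilibrium is in mixed strategies.
Let the inspector play day 1 with probability p. The inspectee is indifferent when 11p + 3(1−p) = 2p + 11(1−p), giving p = 8/17.
Let the inspectee play day 1 with probability q. The inspector is indifferent when 11q + 2(1−q) = 3q + 11(1−q), giving q = 9/17.
The value is 11·(9/17) + (2)·(8/17) = 115/17.

115/17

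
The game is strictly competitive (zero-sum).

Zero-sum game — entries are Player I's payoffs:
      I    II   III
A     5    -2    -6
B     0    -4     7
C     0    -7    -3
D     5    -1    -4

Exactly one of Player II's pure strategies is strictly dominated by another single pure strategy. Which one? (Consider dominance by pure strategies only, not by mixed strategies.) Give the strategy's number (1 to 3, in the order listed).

1

Player II prefers columns that give Player I less. Compare I with II: -2 < 5, -4 < 0, -7 < 0, -1 < 5.
So II strictly dominates I for Player II; I is strictly dominated.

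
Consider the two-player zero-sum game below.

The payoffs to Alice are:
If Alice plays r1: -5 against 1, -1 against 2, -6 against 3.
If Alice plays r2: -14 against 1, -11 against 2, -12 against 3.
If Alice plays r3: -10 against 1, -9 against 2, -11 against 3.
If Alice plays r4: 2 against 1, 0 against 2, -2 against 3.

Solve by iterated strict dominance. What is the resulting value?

Row r1 is strictly dominated by row r4 (2>-5, 0>-1, -2>-6); eliminate r1.
Column 2 is strictly dominated by 3 for Bob (-12<-11, -11<-9, -2<0); eliminate 2.
Row r2 is strictly dominated by row r3 (-10>-14, -11>-12); eliminate r2.
Column 1 is strictly dominated by 3 for Bob (-11<-10, -2<2); eliminate 1.
Row r3 is strictly dominated by row r4 (-2>-11); eliminate r3.
Only (r4, 3) remains, with payoff -2.

-2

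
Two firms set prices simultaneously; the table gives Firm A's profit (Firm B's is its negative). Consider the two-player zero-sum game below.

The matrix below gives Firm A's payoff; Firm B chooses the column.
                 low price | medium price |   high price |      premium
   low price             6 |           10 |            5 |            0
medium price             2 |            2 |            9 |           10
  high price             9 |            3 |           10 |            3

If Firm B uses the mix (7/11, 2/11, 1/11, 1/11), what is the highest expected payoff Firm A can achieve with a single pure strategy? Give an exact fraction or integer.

low price: (6)·(7/11) + (10)·(2/11) + (5)·(1/11) + (0)·(1/11) = 67/11.
medium price: (2)·(7/11) + (2)·(2/11) + (9)·(1/11) + (10)·(1/11) = 37/11.
high price: (9)·(7/11) + (3)·(2/11) + (10)·(1/11) + (3)·(1/11) = 82/11.
The best pure response is high price with expected payoff 82/11.

82/11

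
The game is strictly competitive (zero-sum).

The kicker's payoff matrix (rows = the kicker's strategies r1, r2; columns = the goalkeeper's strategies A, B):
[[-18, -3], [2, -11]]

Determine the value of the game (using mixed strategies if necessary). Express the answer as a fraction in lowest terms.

-51/7

Row minima are -18 and -11, so the kicker's maximin is -11; column maxima are 2 and -3, so the goalkeeper's minimax is -3. These differ, so the equilibrium is in mixed strategies.
Let the kicker play r1 with probability p. The goalkeeper is indifferent when −18p + 2(1−p) = −3p − 11(1−p), giving p = 13/28.
Let the goalkeeper play A with probability q. The kicker is indifferent when −18q − 3(1−q) = 2q − 11(1−q), giving q = 2/7.
The value is -18·(2/7) + (-3)·(5/7) = -51/7.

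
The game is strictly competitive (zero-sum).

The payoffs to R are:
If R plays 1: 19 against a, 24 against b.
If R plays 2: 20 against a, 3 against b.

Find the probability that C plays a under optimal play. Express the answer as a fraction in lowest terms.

21/22

Row minima are 19 and 3, so R's maximin is 19; column maxima are 20 and 24, so C's minimax is 20. These differ, so the equilibrium is in mixed strategies.
Let C play a with probability q. R is indifferent when 19q + 24(1−q) = 20q + 3(1−q), giving q = 21/22.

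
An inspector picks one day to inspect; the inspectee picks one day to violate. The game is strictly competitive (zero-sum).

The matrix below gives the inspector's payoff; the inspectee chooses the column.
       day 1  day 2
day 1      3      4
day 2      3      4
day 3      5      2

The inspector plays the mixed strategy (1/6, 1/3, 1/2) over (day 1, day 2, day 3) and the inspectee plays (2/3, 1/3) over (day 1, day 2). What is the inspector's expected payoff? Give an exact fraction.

Against (2/3, 1/3), each row's expected payoff is day 1: 10/3; day 2: 10/3; day 3: 4.
Taking the (1/6, 1/3, 1/2)-weighted average: (1/6)·(10/3) + (1/3)·(10/3) + (1/2)·(4) = 11/3.

11/3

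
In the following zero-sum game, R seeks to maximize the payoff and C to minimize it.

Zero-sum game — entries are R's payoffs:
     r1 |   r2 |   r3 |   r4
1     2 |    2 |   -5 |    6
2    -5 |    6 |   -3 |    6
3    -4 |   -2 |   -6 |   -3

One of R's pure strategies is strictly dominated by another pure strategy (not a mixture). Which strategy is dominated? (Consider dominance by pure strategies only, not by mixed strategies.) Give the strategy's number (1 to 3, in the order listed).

3

Compare 3 with 1: 2 > -4, 2 > -2, -5 > -6, 6 > -3.
So 1 strictly dominates 3 for R; 3 is strictly dominated.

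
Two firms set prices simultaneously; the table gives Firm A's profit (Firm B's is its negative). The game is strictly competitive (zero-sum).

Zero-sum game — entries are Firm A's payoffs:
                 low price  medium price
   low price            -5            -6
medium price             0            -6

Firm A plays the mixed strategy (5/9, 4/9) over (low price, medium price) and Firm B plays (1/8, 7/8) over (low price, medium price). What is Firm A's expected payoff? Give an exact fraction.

Against (1/8, 7/8), each row's expected payoff is low price: -47/8; medium price: -21/4.
Taking the (5/9, 4/9)-weighted average: (5/9)·(-47/8) + (4/9)·(-21/4) = -403/72.

-403/72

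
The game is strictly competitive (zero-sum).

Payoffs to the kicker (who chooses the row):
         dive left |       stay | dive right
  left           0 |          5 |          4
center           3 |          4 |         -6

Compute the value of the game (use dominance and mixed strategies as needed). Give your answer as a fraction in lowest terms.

Column stay is strictly dominated by dive left for the goalkeeper (it gives the kicker more in every row).
The remaining 2×2 game on (left, center) × (dive left, dive right) has no saddle point. Let the kicker play left with probability p; indifference gives 3(1−p) = 4p − 6(1−p), so p = 9/13.
Similarly the goalkeeper's optimal q on dive left is 10/13, and the value is 0·(10/13) + (4)·(3/13) = 12/13.

12/13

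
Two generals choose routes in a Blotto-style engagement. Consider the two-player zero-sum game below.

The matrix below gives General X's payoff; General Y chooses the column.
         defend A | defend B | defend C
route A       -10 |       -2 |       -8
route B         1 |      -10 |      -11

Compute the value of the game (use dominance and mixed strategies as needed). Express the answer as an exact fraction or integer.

Column defend B is strictly dominated by defend C for General Y (it gives General X more in every row).
The remaining 2×2 game on (route A, route B) × (defend A, defend C) has no saddle point. Let General X play route A with probability p; indifference gives −10p + (1−p) = −8p − 11(1−p), so p = 6/7.
Similarly General Y's optimal q on defend A is 3/14, and the value is -10·(3/14) + (-8)·(11/14) = -59/7.

-59/7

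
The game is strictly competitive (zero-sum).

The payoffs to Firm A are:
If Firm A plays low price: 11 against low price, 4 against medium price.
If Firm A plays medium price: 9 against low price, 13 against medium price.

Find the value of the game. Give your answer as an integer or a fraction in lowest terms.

Row minima are 4 and 9, so Firm A's maximin is 9; column maxima are 11 and 13, so Firm B's minimax is 11. These differ, so the equilibrium is in mixed strategies.
Let Firm A play low price with probability p. Firm B is indifferent when 11p + 9(1−p) = 4p + 13(1−p), giving p = 4/11.
Let Firm B play low price with probability q. Firm A is indifferent when 11q + 4(1−q) = 9q + 13(1−q), giving q = 9/11.
The value is 11·(9/11) + (4)·(2/11) = 107/11.

107/11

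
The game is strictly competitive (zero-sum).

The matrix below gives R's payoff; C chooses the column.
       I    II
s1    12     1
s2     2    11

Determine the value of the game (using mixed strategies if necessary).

13/2

Row minima are 1 and 2, so R's maximin is 2; column maxima are 12 and 11, so C's minimax is 11. These differ, so the equilibrium is in mixed strategies.
Let R play s1 with probability p. C is indifferent when 12p + 2(1−p) = p + 11(1−p), giving p = 9/20.
Let C play I with probability q. R is indifferent when 12q + (1−q) = 2q + 11(1−q), giving q = 1/2.
The value is 12·(1/2) + (1)·(1/2) = 13/2.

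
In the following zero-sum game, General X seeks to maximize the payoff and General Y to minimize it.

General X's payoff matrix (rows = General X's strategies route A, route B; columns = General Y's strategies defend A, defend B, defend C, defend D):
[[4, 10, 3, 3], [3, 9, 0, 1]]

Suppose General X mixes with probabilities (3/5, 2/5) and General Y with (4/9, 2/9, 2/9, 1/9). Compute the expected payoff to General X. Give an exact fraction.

Against (4/9, 2/9, 2/9, 1/9), each row's expected payoff is route A: 5; route B: 31/9.
Taking the (3/5, 2/5)-weighted average: (3/5)·(5) + (2/5)·(31/9) = 197/45.

197/45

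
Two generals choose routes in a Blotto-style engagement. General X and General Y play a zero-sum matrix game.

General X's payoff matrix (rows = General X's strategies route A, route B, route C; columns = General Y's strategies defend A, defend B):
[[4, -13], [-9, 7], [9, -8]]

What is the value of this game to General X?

Row route A is strictly dominated by row route C, so General X never plays it.
The remaining 2×2 game on (route B, route C) × (defend A, defend B) has no saddle point. Let General X play route B with probability p; indifference gives −9p + 9(1−p) = 7p − 8(1−p), so p = 17/33.
Similarly General Y's optimal q on defend A is 5/11, and the value is -9·(5/11) + (7)·(6/11) = -3/11.

-3/11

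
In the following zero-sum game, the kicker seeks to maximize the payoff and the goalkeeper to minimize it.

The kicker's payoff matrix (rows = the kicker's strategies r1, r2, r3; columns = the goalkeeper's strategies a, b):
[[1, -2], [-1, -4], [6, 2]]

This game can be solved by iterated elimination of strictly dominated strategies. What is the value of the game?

2

Column a is strictly dominated by b for the goalkeeper (-2<1, -4<-1, 2<6); eliminate a.
Row r2 is strictly dominated by row r1 (-2>-4); eliminate r2.
Row r1 is strictly dominated by row r3 (2>-2); eliminate r1.
Only (r3, b) remains, with payoff 2.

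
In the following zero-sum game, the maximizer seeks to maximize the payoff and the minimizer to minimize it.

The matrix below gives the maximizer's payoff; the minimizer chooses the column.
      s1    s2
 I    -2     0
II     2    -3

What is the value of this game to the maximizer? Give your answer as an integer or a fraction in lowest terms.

-6/7

Row minima are -2 and -3, so the maximizer's maximin is -2; column maxima are 2 and 0, so the minimizer's minimax is 0. These differ, so the equilibrium is in mixed strategies.
Let the maximizer play I with probability p. The minimizer is indifferent when −2p + 2(1−p) = −3(1−p), giving p = 5/7.
Let the minimizer play s1 with probability q. The maximizer is indifferent when −2q = 2q − 3(1−q), giving q = 3/7.
The value is -2·(3/7) + (0)·(4/7) = -6/7.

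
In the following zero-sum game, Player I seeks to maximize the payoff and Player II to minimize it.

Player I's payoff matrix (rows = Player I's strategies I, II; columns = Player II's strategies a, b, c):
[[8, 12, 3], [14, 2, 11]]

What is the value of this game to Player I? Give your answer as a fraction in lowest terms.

Column a is strictly dominated by c for Player II (it gives Player I more in every row).
The remaining 2×2 game on (I, II) × (b, c) has no saddle point. Let Player I play I with probability p; indifference gives 12p + 2(1−p) = 3p + 11(1−p), so p = 1/2.
Similarly Player II's optimal q on b is 4/9, and the value is 12·(4/9) + (3)·(5/9) = 7.

7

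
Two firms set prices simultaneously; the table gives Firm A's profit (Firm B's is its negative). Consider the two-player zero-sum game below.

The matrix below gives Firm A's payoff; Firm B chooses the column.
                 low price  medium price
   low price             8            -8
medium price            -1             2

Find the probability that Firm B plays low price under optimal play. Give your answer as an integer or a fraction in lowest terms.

10/19

Row minima are -8 and -1, so Firm A's maximin is -1; column maxima are 8 and 2, so Firm B's minimax is 2. These differ, so the equilibrium is in mixed strategies.
Let Firm B play low price with probability q. Firm A is indifferent when 8q − 8(1−q) = −q + 2(1−q), giving q = 10/19.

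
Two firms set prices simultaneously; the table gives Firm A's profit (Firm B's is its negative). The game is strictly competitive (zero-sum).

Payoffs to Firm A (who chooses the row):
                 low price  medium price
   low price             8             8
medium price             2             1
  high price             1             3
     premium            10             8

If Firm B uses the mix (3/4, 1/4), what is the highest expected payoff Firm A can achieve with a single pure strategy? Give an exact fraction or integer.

low price: (8)·(3/4) + (8)·(1/4) = 8.
medium price: (2)·(3/4) + (1)·(1/4) = 7/4.
high price: (1)·(3/4) + (3)·(1/4) = 3/2.
premium: (10)·(3/4) + (8)·(1/4) = 19/2.
The best pure response is premium with expected payoff 19/2.

19/2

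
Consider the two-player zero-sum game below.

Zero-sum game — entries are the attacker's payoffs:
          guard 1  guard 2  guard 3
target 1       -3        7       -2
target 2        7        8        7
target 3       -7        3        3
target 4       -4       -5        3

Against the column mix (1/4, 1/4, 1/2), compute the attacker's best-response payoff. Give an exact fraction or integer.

29/4

target 1: (-3)·(1/4) + (7)·(1/4) + (-2)·(1/2) = 0.
target 2: (7)·(1/4) + (8)·(1/4) + (7)·(1/2) = 29/4.
target 3: (-7)·(1/4) + (3)·(1/4) + (3)·(1/2) = 1/2.
target 4: (-4)·(1/4) + (-5)·(1/4) + (3)·(1/2) = -3/4.
The best pure response is target 2 with expected payoff 29/4.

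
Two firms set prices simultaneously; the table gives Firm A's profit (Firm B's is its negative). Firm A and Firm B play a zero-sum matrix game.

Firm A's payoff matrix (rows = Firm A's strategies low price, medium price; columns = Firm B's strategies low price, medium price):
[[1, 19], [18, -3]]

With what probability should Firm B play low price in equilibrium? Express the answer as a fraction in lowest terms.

Row minima are 1 and -3, so Firm A's maximin is 1; column maxima are 18 and 19, so Firm B's minimax is 18. These differ, so the equilibrium is in mixed strategies.
Let Firm B play low price with probability q. Firm A is indifferent when q + 19(1−q) = 18q − 3(1−q), giving q = 22/39.

22/39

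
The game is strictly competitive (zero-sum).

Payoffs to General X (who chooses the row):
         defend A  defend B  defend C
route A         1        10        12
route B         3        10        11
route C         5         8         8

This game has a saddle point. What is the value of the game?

Row minima: 1, 3, 5 → General X's maximin is 5.
Column maxima: 5, 10, 12 → General Y's minimax is 5.
They coincide at (route C, defend A), so the value is 5.

5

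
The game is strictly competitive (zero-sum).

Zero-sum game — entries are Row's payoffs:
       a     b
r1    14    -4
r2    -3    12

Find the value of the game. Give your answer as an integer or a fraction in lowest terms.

52/11

Row minima are -4 and -3, so Row's maximin is -3; column maxima are 14 and 12, so Column's minimax is 12. These differ, so the equilibrium is in mixed strategies.
Let Row play r1 with probability p. Column is indifferent when 14p − 3(1−p) = −4p + 12(1−p), giving p = 5/11.
Let Column play a with probability q. Row is indifferent when 14q − 4(1−q) = −3q + 12(1−q), giving q = 16/33.
The value is 14·(16/33) + (-4)·(17/33) = 52/11.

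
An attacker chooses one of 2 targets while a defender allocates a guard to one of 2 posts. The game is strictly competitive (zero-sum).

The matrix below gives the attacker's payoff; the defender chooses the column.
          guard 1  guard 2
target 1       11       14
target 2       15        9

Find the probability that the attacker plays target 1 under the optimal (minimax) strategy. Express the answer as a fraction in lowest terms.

Row minima are 11 and 9, so the attacker's maximin is 11; column maxima are 15 and 14, so the defender's minimax is 14. These differ, so the equilibrium is in mixed strategies.
Let the attacker play target 1 with probability p. The defender is indifferent when 11p + 15(1−p) = 14p + 9(1−p), giving p = 2/3.

2/3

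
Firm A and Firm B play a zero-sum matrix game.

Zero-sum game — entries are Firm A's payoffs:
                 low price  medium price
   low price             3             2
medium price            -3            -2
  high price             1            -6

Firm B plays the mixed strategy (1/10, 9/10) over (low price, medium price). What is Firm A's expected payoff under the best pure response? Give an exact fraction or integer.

low price: (3)·(1/10) + (2)·(9/10) = 21/10.
medium price: (-3)·(1/10) + (-2)·(9/10) = -21/10.
high price: (1)·(1/10) + (-6)·(9/10) = -53/10.
The best pure response is low price with expected payoff 21/10.

21/10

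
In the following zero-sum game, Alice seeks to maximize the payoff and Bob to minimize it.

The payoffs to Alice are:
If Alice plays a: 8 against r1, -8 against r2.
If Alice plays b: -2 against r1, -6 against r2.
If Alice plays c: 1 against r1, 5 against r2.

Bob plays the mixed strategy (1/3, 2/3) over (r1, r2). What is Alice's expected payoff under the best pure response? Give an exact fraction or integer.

11/3

a: (8)·(1/3) + (-8)·(2/3) = -8/3.
b: (-2)·(1/3) + (-6)·(2/3) = -14/3.
c: (1)·(1/3) + (5)·(2/3) = 11/3.
The best pure response is c with expected payoff 11/3.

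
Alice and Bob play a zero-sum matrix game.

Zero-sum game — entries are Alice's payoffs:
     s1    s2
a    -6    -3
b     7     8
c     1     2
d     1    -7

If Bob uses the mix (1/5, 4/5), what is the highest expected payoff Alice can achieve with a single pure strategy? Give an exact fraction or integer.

a: (-6)·(1/5) + (-3)·(4/5) = -18/5.
b: (7)·(1/5) + (8)·(4/5) = 39/5.
c: (1)·(1/5) + (2)·(4/5) = 9/5.
d: (1)·(1/5) + (-7)·(4/5) = -27/5.
The best pure response is b with expected payoff 39/5.

39/5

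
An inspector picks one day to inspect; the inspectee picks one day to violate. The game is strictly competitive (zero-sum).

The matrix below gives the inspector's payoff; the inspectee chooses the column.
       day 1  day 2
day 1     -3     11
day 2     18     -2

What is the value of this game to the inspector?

Row minima are -3 and -2, so the inspector's maximin is -2; column maxima are 18 and 11, so the inspectee's minimax is 11. These differ, so the equilibrium is in mixed strategies.
Let the inspector play day 1 with probability p. The inspectee is indifferent when −3p + 18(1−p) = 11p − 2(1−p), giving p = 10/17.
Let the inspectee play day 1 with probability q. The inspector is indifferent when −3q + 11(1−q) = 18q − 2(1−q), giving q = 13/34.
The value is -3·(13/34) + (11)·(21/34) = 96/17.

96/17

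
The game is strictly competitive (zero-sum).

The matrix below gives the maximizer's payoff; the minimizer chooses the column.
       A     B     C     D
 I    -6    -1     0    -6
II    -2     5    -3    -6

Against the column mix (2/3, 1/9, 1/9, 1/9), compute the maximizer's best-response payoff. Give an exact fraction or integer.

I: (-6)·(2/3) + (-1)·(1/9) + (0)·(1/9) + (-6)·(1/9) = -43/9.
II: (-2)·(2/3) + (5)·(1/9) + (-3)·(1/9) + (-6)·(1/9) = -16/9.
The best pure response is II with expected payoff -16/9.

-16/9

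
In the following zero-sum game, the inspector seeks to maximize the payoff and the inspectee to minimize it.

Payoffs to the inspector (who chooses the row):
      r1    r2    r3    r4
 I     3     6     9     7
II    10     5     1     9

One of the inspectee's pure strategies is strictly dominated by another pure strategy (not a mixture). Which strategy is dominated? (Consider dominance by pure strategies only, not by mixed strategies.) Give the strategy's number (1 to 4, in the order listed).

The inspectee prefers columns that give the inspector less. Compare r4 with r2: 6 < 7, 5 < 9.
So r2 strictly dominates r4 for the inspectee; r4 is strictly dominated.

4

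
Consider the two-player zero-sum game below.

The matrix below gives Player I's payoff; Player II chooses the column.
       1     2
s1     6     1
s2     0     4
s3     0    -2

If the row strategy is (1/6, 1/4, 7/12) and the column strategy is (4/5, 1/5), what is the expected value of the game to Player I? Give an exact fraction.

Against (4/5, 1/5), each row's expected payoff is s1: 5; s2: 4/5; s3: -2/5.
Taking the (1/6, 1/4, 7/12)-weighted average: (1/6)·(5) + (1/4)·(4/5) + (7/12)·(-2/5) = 4/5.

4/5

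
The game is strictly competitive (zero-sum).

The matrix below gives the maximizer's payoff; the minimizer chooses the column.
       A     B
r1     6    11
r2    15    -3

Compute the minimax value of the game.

Row minima are 6 and -3, so the maximizer's maximin is 6; column maxima are 15 and 11, so the minimizer's minimax is 11. These differ, so the equilibrium is in mixed strategies.
Let the maximizer play r1 with probability p. The minimizer is indifferent when 6p + 15(1−p) = 11p − 3(1−p), giving p = 18/23.
Let the minimizer play A with probability q. The maximizer is indifferent when 6q + 11(1−q) = 15q − 3(1−q), giving q = 14/23.
The value is 6·(14/23) + (11)·(9/23) = 183/23.

183/23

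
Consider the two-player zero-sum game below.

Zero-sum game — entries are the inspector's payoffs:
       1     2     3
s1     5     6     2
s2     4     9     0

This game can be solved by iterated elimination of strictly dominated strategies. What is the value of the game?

2

Column 1 is strictly dominated by 3 for the inspectee (2<5, 0<4); eliminate 1.
Column 2 is strictly dominated by 3 for the inspectee (2<6, 0<9); eliminate 2.
Row s2 is strictly dominated by row s1 (2>0); eliminate s2.
Only (s1, 3) remains, with payoff 2.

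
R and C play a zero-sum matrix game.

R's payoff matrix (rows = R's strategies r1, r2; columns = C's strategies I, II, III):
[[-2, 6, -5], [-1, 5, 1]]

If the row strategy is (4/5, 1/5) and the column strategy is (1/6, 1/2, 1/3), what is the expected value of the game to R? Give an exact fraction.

Against (1/6, 1/2, 1/3), each row's expected payoff is r1: 1; r2: 8/3.
Taking the (4/5, 1/5)-weighted average: (4/5)·(1) + (1/5)·(8/3) = 4/3.

4/3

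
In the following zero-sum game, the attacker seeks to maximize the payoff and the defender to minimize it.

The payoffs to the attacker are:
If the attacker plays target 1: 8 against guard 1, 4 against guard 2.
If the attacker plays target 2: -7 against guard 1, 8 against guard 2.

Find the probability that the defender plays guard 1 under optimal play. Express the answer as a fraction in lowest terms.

Row minima are 4 and -7, so the attacker's maximin is 4; column maxima are 8 and 8, so the defender's minimax is 8. These differ, so the equilibrium is in mixed strategies.
Let the defender play guard 1 with probability q. The attacker is indifferent when 8q + 4(1−q) = −7q + 8(1−q), giving q = 4/19.

4/19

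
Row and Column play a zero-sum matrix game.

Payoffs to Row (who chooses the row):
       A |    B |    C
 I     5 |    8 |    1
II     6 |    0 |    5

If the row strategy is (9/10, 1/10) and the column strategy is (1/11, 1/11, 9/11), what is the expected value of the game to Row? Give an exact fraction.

Against (1/11, 1/11, 9/11), each row's expected payoff is I: 2; II: 51/11.
Taking the (9/10, 1/10)-weighted average: (9/10)·(2) + (1/10)·(51/11) = 249/110.

249/110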